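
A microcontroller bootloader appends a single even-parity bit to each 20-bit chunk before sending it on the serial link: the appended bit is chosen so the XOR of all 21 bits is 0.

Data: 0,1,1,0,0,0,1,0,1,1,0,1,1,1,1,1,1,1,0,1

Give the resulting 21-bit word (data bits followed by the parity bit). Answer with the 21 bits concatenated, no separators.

011000101101111111011

XOR of the 20 data bits: 0⊕1⊕1⊕0⊕0⊕0⊕1⊕0⊕1⊕1⊕0⊕1⊕1⊕1⊕1⊕1⊕1⊕1⊕0⊕1 = 1
Parity bit = 1 (so all 21 bits XOR to 0).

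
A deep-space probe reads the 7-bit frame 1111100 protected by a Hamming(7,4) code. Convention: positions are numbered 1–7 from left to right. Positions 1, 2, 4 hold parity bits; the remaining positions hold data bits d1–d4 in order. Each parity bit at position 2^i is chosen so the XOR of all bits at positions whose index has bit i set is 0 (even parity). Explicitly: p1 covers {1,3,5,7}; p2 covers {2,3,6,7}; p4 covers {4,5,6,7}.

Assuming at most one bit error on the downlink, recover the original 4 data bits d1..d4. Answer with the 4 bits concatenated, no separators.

1100

s1 (pos 1,3,5,7): 1⊕1⊕1⊕0 = 1
s2 (pos 2,3,6,7): 1⊕1⊕0⊕0 = 0
s4 (pos 4,5,6,7): 1⊕1⊕0⊕0 = 0
Syndrome s4…s1 = 001 → error at position 1.
Flip position 1: 1111100 → 0111100
Read data bits from positions 3,5,6,7: 1100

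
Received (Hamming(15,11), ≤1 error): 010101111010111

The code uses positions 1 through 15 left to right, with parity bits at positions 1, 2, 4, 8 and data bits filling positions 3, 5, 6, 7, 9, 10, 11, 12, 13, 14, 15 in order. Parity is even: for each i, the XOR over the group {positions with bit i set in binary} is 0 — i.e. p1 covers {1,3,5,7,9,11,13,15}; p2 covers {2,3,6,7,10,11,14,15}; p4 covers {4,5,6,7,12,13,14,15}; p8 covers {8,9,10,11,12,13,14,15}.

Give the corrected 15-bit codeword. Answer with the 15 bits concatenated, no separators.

s1 (pos 1,3,5,7,9,11,13,15): 0⊕0⊕0⊕1⊕1⊕1⊕1⊕1 = 1
s2 (pos 2,3,6,7,10,11,14,15): 1⊕0⊕1⊕1⊕0⊕1⊕1⊕1 = 0
s4 (pos 4,5,6,7,12,13,14,15): 1⊕0⊕1⊕1⊕0⊕1⊕1⊕1 = 0
s8 (pos 8,9,10,11,12,13,14,15): 1⊕1⊕0⊕1⊕0⊕1⊕1⊕1 = 0
Syndrome s8…s1 = 0001 → error at position 1.
Flip position 1: 010101111010111 → 110101111010111

110101111010111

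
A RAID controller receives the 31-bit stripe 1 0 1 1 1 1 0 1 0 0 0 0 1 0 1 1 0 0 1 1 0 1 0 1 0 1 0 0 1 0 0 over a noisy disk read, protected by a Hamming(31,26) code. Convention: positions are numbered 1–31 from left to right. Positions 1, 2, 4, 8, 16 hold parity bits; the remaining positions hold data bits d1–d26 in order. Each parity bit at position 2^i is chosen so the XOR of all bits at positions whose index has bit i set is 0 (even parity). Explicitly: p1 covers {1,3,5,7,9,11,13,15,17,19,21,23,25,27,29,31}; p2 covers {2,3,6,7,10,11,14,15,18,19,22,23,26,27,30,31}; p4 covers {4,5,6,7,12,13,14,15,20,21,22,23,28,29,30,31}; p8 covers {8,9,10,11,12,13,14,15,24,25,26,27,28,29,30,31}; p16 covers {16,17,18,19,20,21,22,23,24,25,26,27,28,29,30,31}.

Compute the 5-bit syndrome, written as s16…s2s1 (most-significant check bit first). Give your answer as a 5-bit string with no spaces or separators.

s1 (pos 1,3,5,7,9,11,13,15,17,19,21,23,25,27,29,31): 1⊕1⊕1⊕0⊕0⊕0⊕1⊕1⊕0⊕1⊕0⊕0⊕0⊕0⊕1⊕0 = 1
s2 (pos 2,3,6,7,10,11,14,15,18,19,22,23,26,27,30,31): 0⊕1⊕1⊕0⊕0⊕0⊕0⊕1⊕0⊕1⊕1⊕0⊕1⊕0⊕0⊕0 = 0
s4 (pos 4,5,6,7,12,13,14,15,20,21,22,23,28,29,30,31): 1⊕1⊕1⊕0⊕0⊕1⊕0⊕1⊕1⊕0⊕1⊕0⊕0⊕1⊕0⊕0 = 0
s8 (pos 8,9,10,11,12,13,14,15,24,25,26,27,28,29,30,31): 1⊕0⊕0⊕0⊕0⊕1⊕0⊕1⊕1⊕0⊕1⊕0⊕0⊕1⊕0⊕0 = 0
s16 (pos 16,17,18,19,20,21,22,23,24,25,26,27,28,29,30,31): 1⊕0⊕0⊕1⊕1⊕0⊕1⊕0⊕1⊕0⊕1⊕0⊕0⊕1⊕0⊕0 = 1
Syndrome s16…s1 = 10001 → error at position 17.

10001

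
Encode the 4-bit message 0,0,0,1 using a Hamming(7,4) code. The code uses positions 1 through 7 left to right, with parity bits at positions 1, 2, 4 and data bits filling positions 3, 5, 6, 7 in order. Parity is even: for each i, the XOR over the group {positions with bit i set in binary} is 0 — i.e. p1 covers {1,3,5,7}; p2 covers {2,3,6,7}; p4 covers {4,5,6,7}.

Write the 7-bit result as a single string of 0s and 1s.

Place data at non-parity positions: p1 p2 0 p4 0 0 1
p1 (pos 1,3,5,7): XOR of data positions = 0⊕0⊕1 = 1
p2 (pos 2,3,6,7): XOR of data positions = 0⊕0⊕1 = 1
p4 (pos 4,5,6,7): XOR of data positions = 0⊕0⊕1 = 1
Codeword: 1101001

1101001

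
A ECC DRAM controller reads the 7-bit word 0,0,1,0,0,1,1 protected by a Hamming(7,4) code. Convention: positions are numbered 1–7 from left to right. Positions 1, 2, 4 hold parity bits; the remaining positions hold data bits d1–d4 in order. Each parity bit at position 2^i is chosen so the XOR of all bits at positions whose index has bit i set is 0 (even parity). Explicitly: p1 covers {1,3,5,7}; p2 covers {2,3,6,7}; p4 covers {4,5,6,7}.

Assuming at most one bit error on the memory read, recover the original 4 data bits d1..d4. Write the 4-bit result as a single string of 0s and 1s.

1011

s1 (pos 1,3,5,7): 0⊕1⊕0⊕1 = 0
s2 (pos 2,3,6,7): 0⊕1⊕1⊕1 = 1
s4 (pos 4,5,6,7): 0⊕0⊕1⊕1 = 0
Syndrome s4…s1 = 010 → error at position 2.
Flip position 2: 0010011 → 0110011
Read data bits from positions 3,5,6,7: 1011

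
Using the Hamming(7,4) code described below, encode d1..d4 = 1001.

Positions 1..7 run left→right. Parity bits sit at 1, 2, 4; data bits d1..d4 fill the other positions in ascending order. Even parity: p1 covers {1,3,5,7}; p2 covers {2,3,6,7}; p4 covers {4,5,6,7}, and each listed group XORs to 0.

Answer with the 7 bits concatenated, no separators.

Place data at non-parity positions: p1 p2 1 p4 0 0 1
p1 (pos 1,3,5,7): XOR of data positions = 1⊕0⊕1 = 0
p2 (pos 2,3,6,7): XOR of data positions = 1⊕0⊕1 = 0
p4 (pos 4,5,6,7): XOR of data positions = 0⊕0⊕1 = 1
Codeword: 0011001

0011001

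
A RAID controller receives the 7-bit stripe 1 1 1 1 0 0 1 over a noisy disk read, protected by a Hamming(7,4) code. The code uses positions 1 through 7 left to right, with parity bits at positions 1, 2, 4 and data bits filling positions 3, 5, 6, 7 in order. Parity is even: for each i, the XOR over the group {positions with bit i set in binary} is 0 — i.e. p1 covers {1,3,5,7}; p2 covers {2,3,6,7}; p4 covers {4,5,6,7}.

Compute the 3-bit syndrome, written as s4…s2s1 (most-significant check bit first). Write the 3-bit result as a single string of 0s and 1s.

s1 (pos 1,3,5,7): 1⊕1⊕0⊕1 = 1
s2 (pos 2,3,6,7): 1⊕1⊕0⊕1 = 1
s4 (pos 4,5,6,7): 1⊕0⊕0⊕1 = 0
Syndrome s4…s1 = 011 → error at position 3.

011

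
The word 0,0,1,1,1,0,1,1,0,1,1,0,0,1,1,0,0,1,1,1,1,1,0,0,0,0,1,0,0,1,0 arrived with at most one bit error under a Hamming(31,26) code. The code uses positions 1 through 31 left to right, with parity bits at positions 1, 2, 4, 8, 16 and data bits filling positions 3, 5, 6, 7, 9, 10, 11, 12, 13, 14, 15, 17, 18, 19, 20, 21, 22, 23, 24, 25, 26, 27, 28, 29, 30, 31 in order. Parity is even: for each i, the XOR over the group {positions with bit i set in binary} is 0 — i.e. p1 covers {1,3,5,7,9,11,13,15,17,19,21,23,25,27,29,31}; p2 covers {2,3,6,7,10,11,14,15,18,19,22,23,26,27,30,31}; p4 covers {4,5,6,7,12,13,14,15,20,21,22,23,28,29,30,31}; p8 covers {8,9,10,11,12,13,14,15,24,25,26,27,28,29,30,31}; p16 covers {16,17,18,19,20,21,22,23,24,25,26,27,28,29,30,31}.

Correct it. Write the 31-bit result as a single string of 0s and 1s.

s1 (pos 1,3,5,7,9,11,13,15,17,19,21,23,25,27,29,31): 0⊕1⊕1⊕1⊕0⊕1⊕0⊕1⊕0⊕1⊕1⊕0⊕0⊕1⊕0⊕0 = 0
s2 (pos 2,3,6,7,10,11,14,15,18,19,22,23,26,27,30,31): 0⊕1⊕0⊕1⊕1⊕1⊕1⊕1⊕1⊕1⊕1⊕0⊕0⊕1⊕1⊕0 = 1
s4 (pos 4,5,6,7,12,13,14,15,20,21,22,23,28,29,30,31): 1⊕1⊕0⊕1⊕0⊕0⊕1⊕1⊕1⊕1⊕1⊕0⊕0⊕0⊕1⊕0 = 1
s8 (pos 8,9,10,11,12,13,14,15,24,25,26,27,28,29,30,31): 1⊕0⊕1⊕1⊕0⊕0⊕1⊕1⊕0⊕0⊕0⊕1⊕0⊕0⊕1⊕0 = 1
s16 (pos 16,17,18,19,20,21,22,23,24,25,26,27,28,29,30,31): 0⊕0⊕1⊕1⊕1⊕1⊕1⊕0⊕0⊕0⊕0⊕1⊕0⊕0⊕1⊕0 = 1
Syndrome s16…s1 = 11110 → error at position 30.
Flip position 30: 0011101101100110011111000010010 → 0011101101100110011111000010000

0011101101100110011111000010000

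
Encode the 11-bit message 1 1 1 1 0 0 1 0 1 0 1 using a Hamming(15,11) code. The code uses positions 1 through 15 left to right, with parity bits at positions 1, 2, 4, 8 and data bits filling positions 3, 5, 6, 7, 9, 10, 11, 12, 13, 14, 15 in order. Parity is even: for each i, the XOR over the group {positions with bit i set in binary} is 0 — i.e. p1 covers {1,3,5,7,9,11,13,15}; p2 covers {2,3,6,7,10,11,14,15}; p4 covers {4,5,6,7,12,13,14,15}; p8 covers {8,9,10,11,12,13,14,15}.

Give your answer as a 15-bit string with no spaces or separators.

011111110010101

Place data at non-parity positions: p1 p2 1 p4 1 1 1 p8 0 0 1 0 1 0 1
p1 (pos 1,3,5,7,9,11,13,15): XOR of data positions = 1⊕1⊕1⊕0⊕1⊕1⊕1 = 0
p2 (pos 2,3,6,7,10,11,14,15): XOR of data positions = 1⊕1⊕1⊕0⊕1⊕0⊕1 = 1
p4 (pos 4,5,6,7,12,13,14,15): XOR of data positions = 1⊕1⊕1⊕0⊕1⊕0⊕1 = 1
p8 (pos 8,9,10,11,12,13,14,15): XOR of data positions = 0⊕0⊕1⊕0⊕1⊕0⊕1 = 1
Codeword: 011111110010101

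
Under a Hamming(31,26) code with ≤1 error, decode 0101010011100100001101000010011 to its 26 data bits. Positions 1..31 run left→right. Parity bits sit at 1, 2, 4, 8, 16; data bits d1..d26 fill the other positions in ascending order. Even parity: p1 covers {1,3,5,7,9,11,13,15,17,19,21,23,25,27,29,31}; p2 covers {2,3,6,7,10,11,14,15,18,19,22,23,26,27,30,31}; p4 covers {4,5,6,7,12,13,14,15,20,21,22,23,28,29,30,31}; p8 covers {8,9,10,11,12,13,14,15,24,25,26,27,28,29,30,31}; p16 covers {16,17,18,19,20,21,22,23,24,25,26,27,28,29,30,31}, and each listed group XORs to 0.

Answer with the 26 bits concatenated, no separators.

00101110110001101000010011

s1 (pos 1,3,5,7,9,11,13,15,17,19,21,23,25,27,29,31): 0⊕0⊕0⊕0⊕1⊕1⊕0⊕0⊕0⊕1⊕0⊕0⊕0⊕1⊕0⊕1 = 1
s2 (pos 2,3,6,7,10,11,14,15,18,19,22,23,26,27,30,31): 1⊕0⊕1⊕0⊕1⊕1⊕1⊕0⊕0⊕1⊕1⊕0⊕0⊕1⊕1⊕1 = 0
s4 (pos 4,5,6,7,12,13,14,15,20,21,22,23,28,29,30,31): 1⊕0⊕1⊕0⊕0⊕0⊕1⊕0⊕1⊕0⊕1⊕0⊕0⊕0⊕1⊕1 = 1
s8 (pos 8,9,10,11,12,13,14,15,24,25,26,27,28,29,30,31): 0⊕1⊕1⊕1⊕0⊕0⊕1⊕0⊕0⊕0⊕0⊕1⊕0⊕0⊕1⊕1 = 1
s16 (pos 16,17,18,19,20,21,22,23,24,25,26,27,28,29,30,31): 0⊕0⊕0⊕1⊕1⊕0⊕1⊕0⊕0⊕0⊕0⊕1⊕0⊕0⊕1⊕1 = 0
Syndrome s16…s1 = 01101 → error at position 13.
Flip position 13: 0101010011100100001101000010011 → 0101010011101100001101000010011
Read data bits from positions 3,5,6,7,9,10,11,12,13,14,15,17,18,19,20,21,22,23,24,25,26,27,28,29,30,31: 00101110110001101000010011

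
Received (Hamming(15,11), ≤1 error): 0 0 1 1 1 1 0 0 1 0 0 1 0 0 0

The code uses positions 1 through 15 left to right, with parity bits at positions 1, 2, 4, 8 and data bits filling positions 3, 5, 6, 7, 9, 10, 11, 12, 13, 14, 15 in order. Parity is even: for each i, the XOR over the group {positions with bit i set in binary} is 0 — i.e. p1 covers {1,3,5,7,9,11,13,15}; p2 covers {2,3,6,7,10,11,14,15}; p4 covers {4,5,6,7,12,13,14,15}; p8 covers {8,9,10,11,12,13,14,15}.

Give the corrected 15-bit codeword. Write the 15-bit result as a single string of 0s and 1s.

101111001001000

s1 (pos 1,3,5,7,9,11,13,15): 0⊕1⊕1⊕0⊕1⊕0⊕0⊕0 = 1
s2 (pos 2,3,6,7,10,11,14,15): 0⊕1⊕1⊕0⊕0⊕0⊕0⊕0 = 0
s4 (pos 4,5,6,7,12,13,14,15): 1⊕1⊕1⊕0⊕1⊕0⊕0⊕0 = 0
s8 (pos 8,9,10,11,12,13,14,15): 0⊕1⊕0⊕0⊕1⊕0⊕0⊕0 = 0
Syndrome s8…s1 = 0001 → error at position 1.
Flip position 1: 001111001001000 → 101111001001000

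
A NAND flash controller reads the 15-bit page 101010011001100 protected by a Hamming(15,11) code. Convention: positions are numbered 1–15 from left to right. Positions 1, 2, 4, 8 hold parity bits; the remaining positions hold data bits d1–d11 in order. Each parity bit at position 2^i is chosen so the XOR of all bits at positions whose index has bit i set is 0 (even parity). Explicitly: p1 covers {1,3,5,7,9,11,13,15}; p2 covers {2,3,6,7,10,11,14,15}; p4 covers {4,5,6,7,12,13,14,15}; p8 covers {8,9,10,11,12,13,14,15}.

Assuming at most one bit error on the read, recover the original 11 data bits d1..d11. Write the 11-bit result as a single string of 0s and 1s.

11011001100

s1 (pos 1,3,5,7,9,11,13,15): 1⊕1⊕1⊕0⊕1⊕0⊕1⊕0 = 1
s2 (pos 2,3,6,7,10,11,14,15): 0⊕1⊕0⊕0⊕0⊕0⊕0⊕0 = 1
s4 (pos 4,5,6,7,12,13,14,15): 0⊕1⊕0⊕0⊕1⊕1⊕0⊕0 = 1
s8 (pos 8,9,10,11,12,13,14,15): 1⊕1⊕0⊕0⊕1⊕1⊕0⊕0 = 0
Syndrome s8…s1 = 0111 → error at position 7.
Flip position 7: 101010011001100 → 101010111001100
Read data bits from positions 3,5,6,7,9,10,11,12,13,14,15: 11011001100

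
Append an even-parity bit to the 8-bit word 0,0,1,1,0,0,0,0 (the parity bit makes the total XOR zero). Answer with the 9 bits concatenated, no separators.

XOR of the 8 data bits: 0⊕0⊕1⊕1⊕0⊕0⊕0⊕0 = 0
Parity bit = 0 (so all 9 bits XOR to 0).

001100000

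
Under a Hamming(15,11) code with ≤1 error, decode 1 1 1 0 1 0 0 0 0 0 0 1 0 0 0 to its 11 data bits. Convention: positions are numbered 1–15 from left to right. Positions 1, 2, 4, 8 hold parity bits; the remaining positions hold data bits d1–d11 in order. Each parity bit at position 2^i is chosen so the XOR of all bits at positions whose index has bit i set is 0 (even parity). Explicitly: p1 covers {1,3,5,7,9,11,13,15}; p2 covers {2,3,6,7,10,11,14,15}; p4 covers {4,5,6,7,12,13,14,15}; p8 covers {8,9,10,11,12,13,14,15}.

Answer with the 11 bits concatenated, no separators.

11001001000

s1 (pos 1,3,5,7,9,11,13,15): 1⊕1⊕1⊕0⊕0⊕0⊕0⊕0 = 1
s2 (pos 2,3,6,7,10,11,14,15): 1⊕1⊕0⊕0⊕0⊕0⊕0⊕0 = 0
s4 (pos 4,5,6,7,12,13,14,15): 0⊕1⊕0⊕0⊕1⊕0⊕0⊕0 = 0
s8 (pos 8,9,10,11,12,13,14,15): 0⊕0⊕0⊕0⊕1⊕0⊕0⊕0 = 1
Syndrome s8…s1 = 1001 → error at position 9.
Flip position 9: 111010000001000 → 111010001001000
Read data bits from positions 3,5,6,7,9,10,11,12,13,14,15: 11001001000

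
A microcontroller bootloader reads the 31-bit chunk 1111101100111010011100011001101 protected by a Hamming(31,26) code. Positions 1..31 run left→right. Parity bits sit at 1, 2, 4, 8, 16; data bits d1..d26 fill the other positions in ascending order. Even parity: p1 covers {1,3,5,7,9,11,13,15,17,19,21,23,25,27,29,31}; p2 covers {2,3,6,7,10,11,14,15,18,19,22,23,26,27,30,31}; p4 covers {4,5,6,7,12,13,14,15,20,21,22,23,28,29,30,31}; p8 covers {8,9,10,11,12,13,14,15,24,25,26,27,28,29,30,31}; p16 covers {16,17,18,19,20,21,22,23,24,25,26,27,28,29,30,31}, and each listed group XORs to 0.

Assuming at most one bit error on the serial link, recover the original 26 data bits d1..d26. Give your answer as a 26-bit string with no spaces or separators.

s1 (pos 1,3,5,7,9,11,13,15,17,19,21,23,25,27,29,31): 1⊕1⊕1⊕1⊕0⊕1⊕1⊕1⊕0⊕1⊕0⊕0⊕1⊕0⊕1⊕1 = 1
s2 (pos 2,3,6,7,10,11,14,15,18,19,22,23,26,27,30,31): 1⊕1⊕0⊕1⊕0⊕1⊕0⊕1⊕1⊕1⊕0⊕0⊕0⊕0⊕0⊕1 = 0
s4 (pos 4,5,6,7,12,13,14,15,20,21,22,23,28,29,30,31): 1⊕1⊕0⊕1⊕1⊕1⊕0⊕1⊕1⊕0⊕0⊕0⊕1⊕1⊕0⊕1 = 0
s8 (pos 8,9,10,11,12,13,14,15,24,25,26,27,28,29,30,31): 1⊕0⊕0⊕1⊕1⊕1⊕0⊕1⊕1⊕1⊕0⊕0⊕1⊕1⊕0⊕1 = 0
s16 (pos 16,17,18,19,20,21,22,23,24,25,26,27,28,29,30,31): 0⊕0⊕1⊕1⊕1⊕0⊕0⊕0⊕1⊕1⊕0⊕0⊕1⊕1⊕0⊕1 = 0
Syndrome s16…s1 = 00001 → error at position 1.
Flip position 1: 1111101100111010011100011001101 → 0111101100111010011100011001101
Read data bits from positions 3,5,6,7,9,10,11,12,13,14,15,17,18,19,20,21,22,23,24,25,26,27,28,29,30,31: 11010011101011100011001101

11010011101011100011001101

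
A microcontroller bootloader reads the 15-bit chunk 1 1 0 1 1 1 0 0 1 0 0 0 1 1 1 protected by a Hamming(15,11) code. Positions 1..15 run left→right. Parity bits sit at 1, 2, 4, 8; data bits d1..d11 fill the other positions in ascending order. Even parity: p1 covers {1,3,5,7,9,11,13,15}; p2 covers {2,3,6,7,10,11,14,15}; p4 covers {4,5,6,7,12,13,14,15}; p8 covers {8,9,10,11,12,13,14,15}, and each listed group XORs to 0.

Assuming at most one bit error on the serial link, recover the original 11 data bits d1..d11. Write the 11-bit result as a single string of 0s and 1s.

01101000111

s1 (pos 1,3,5,7,9,11,13,15): 1⊕0⊕1⊕0⊕1⊕0⊕1⊕1 = 1
s2 (pos 2,3,6,7,10,11,14,15): 1⊕0⊕1⊕0⊕0⊕0⊕1⊕1 = 0
s4 (pos 4,5,6,7,12,13,14,15): 1⊕1⊕1⊕0⊕0⊕1⊕1⊕1 = 0
s8 (pos 8,9,10,11,12,13,14,15): 0⊕1⊕0⊕0⊕0⊕1⊕1⊕1 = 0
Syndrome s8…s1 = 0001 → error at position 1.
Flip position 1: 110111001000111 → 010111001000111
Read data bits from positions 3,5,6,7,9,10,11,12,13,14,15: 01101000111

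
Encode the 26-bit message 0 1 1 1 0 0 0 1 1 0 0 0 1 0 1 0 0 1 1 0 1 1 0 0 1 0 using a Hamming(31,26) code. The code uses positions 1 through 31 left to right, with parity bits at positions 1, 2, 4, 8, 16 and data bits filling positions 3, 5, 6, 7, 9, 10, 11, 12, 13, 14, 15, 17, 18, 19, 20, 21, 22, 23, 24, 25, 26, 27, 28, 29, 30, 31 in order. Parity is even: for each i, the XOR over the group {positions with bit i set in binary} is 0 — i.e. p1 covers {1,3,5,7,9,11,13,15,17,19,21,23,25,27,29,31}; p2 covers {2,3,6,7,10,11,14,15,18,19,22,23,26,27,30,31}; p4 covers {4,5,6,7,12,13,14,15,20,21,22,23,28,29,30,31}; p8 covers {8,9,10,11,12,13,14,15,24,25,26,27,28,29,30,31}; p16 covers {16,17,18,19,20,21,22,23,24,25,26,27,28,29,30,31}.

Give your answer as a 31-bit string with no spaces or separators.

1100111000011001010100110110010

Place data at non-parity positions: p1 p2 0 p4 1 1 1 p8 0 0 0 1 1 0 0 p16 0 1 0 1 0 0 1 1 0 1 1 0 0 1 0
p1 (pos 1,3,5,7,9,11,13,15,17,19,21,23,25,27,29,31): XOR of data positions = 0⊕1⊕1⊕0⊕0⊕1⊕0⊕0⊕0⊕0⊕1⊕0⊕1⊕0⊕0 = 1
p2 (pos 2,3,6,7,10,11,14,15,18,19,22,23,26,27,30,31): XOR of data positions = 0⊕1⊕1⊕0⊕0⊕0⊕0⊕1⊕0⊕0⊕1⊕1⊕1⊕1⊕0 = 1
p4 (pos 4,5,6,7,12,13,14,15,20,21,22,23,28,29,30,31): XOR of data positions = 1⊕1⊕1⊕1⊕1⊕0⊕0⊕1⊕0⊕0⊕1⊕0⊕0⊕1⊕0 = 0
p8 (pos 8,9,10,11,12,13,14,15,24,25,26,27,28,29,30,31): XOR of data positions = 0⊕0⊕0⊕1⊕1⊕0⊕0⊕1⊕0⊕1⊕1⊕0⊕0⊕1⊕0 = 0
p16 (pos 16,17,18,19,20,21,22,23,24,25,26,27,28,29,30,31): XOR of data positions = 0⊕1⊕0⊕1⊕0⊕0⊕1⊕1⊕0⊕1⊕1⊕0⊕0⊕1⊕0 = 1
Codeword: 1100111000011001010100110110010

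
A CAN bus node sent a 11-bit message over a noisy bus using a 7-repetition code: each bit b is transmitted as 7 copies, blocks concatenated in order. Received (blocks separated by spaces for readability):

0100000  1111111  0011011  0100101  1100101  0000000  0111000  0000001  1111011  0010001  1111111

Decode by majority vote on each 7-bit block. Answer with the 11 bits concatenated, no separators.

Block 1 (0100000): 1 one → 0
Block 2 (1111111): 7 ones → 1
Block 3 (0011011): 4 ones → 1
Block 4 (0100101): 3 ones → 0
Block 5 (1100101): 4 ones → 1
Block 6 (0000000): 0 ones → 0
Block 7 (0111000): 3 ones → 0
Block 8 (0000001): 1 one → 0
Block 9 (1111011): 6 ones → 1
Block 10 (0010001): 2 ones → 0
Block 11 (1111111): 7 ones → 1

01101000101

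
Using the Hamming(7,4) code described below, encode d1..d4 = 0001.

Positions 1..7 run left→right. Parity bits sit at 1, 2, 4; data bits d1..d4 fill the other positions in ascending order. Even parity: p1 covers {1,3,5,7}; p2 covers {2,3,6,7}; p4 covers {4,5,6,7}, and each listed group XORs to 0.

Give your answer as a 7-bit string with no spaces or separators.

1101001

Place data at non-parity positions: p1 p2 0 p4 0 0 1
p1 (pos 1,3,5,7): XOR of data positions = 0⊕0⊕1 = 1
p2 (pos 2,3,6,7): XOR of data positions = 0⊕0⊕1 = 1
p4 (pos 4,5,6,7): XOR of data positions = 0⊕0⊕1 = 1
Codeword: 1101001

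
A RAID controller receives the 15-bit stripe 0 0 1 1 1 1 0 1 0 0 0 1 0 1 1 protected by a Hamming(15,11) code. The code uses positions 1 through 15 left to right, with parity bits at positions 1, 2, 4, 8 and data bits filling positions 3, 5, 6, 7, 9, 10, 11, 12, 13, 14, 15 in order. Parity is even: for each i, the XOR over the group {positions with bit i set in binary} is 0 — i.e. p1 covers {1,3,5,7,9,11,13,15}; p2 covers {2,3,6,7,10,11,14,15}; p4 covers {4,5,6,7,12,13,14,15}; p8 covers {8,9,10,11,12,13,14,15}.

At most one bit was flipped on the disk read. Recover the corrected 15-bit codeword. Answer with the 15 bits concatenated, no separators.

101111010001011

s1 (pos 1,3,5,7,9,11,13,15): 0⊕1⊕1⊕0⊕0⊕0⊕0⊕1 = 1
s2 (pos 2,3,6,7,10,11,14,15): 0⊕1⊕1⊕0⊕0⊕0⊕1⊕1 = 0
s4 (pos 4,5,6,7,12,13,14,15): 1⊕1⊕1⊕0⊕1⊕0⊕1⊕1 = 0
s8 (pos 8,9,10,11,12,13,14,15): 1⊕0⊕0⊕0⊕1⊕0⊕1⊕1 = 0
Syndrome s8…s1 = 0001 → error at position 1.
Flip position 1: 001111010001011 → 101111010001011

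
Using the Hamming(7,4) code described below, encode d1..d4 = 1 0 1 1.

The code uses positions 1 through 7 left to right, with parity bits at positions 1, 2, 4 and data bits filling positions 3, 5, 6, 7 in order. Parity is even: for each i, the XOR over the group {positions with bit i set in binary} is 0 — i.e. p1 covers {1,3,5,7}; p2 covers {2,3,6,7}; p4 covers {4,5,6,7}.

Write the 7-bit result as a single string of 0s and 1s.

0110011

Place data at non-parity positions: p1 p2 1 p4 0 1 1
p1 (pos 1,3,5,7): XOR of data positions = 1⊕0⊕1 = 0
p2 (pos 2,3,6,7): XOR of data positions = 1⊕1⊕1 = 1
p4 (pos 4,5,6,7): XOR of data positions = 0⊕1⊕1 = 0
Codeword: 0110011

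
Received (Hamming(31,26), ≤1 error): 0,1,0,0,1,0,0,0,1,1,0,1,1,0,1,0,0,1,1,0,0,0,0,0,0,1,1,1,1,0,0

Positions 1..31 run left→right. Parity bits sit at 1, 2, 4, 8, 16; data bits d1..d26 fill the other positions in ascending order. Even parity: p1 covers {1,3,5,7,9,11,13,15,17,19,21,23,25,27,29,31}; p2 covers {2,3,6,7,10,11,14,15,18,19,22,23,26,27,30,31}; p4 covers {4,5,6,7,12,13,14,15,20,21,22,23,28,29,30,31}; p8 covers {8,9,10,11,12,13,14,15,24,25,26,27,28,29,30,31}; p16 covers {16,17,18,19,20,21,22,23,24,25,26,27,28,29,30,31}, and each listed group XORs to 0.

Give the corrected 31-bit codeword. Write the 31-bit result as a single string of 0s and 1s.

0100100011111010011000000111100

s1 (pos 1,3,5,7,9,11,13,15,17,19,21,23,25,27,29,31): 0⊕0⊕1⊕0⊕1⊕0⊕1⊕1⊕0⊕1⊕0⊕0⊕0⊕1⊕1⊕0 = 1
s2 (pos 2,3,6,7,10,11,14,15,18,19,22,23,26,27,30,31): 1⊕0⊕0⊕0⊕1⊕0⊕0⊕1⊕1⊕1⊕0⊕0⊕1⊕1⊕0⊕0 = 1
s4 (pos 4,5,6,7,12,13,14,15,20,21,22,23,28,29,30,31): 0⊕1⊕0⊕0⊕1⊕1⊕0⊕1⊕0⊕0⊕0⊕0⊕1⊕1⊕0⊕0 = 0
s8 (pos 8,9,10,11,12,13,14,15,24,25,26,27,28,29,30,31): 0⊕1⊕1⊕0⊕1⊕1⊕0⊕1⊕0⊕0⊕1⊕1⊕1⊕1⊕0⊕0 = 1
s16 (pos 16,17,18,19,20,21,22,23,24,25,26,27,28,29,30,31): 0⊕0⊕1⊕1⊕0⊕0⊕0⊕0⊕0⊕0⊕1⊕1⊕1⊕1⊕0⊕0 = 0
Syndrome s16…s1 = 01011 → error at position 11.
Flip position 11: 0100100011011010011000000111100 → 0100100011111010011000000111100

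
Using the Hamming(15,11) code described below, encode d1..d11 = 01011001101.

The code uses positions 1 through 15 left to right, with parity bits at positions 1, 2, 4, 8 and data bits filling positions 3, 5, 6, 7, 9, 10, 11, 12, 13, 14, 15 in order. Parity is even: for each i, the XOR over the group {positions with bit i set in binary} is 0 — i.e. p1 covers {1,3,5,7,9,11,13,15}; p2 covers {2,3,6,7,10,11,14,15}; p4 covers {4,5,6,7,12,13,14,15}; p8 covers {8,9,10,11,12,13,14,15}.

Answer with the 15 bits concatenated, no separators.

Place data at non-parity positions: p1 p2 0 p4 1 0 1 p8 1 0 0 1 1 0 1
p1 (pos 1,3,5,7,9,11,13,15): XOR of data positions = 0⊕1⊕1⊕1⊕0⊕1⊕1 = 1
p2 (pos 2,3,6,7,10,11,14,15): XOR of data positions = 0⊕0⊕1⊕0⊕0⊕0⊕1 = 0
p4 (pos 4,5,6,7,12,13,14,15): XOR of data positions = 1⊕0⊕1⊕1⊕1⊕0⊕1 = 1
p8 (pos 8,9,10,11,12,13,14,15): XOR of data positions = 1⊕0⊕0⊕1⊕1⊕0⊕1 = 0
Codeword: 100110101001101

100110101001101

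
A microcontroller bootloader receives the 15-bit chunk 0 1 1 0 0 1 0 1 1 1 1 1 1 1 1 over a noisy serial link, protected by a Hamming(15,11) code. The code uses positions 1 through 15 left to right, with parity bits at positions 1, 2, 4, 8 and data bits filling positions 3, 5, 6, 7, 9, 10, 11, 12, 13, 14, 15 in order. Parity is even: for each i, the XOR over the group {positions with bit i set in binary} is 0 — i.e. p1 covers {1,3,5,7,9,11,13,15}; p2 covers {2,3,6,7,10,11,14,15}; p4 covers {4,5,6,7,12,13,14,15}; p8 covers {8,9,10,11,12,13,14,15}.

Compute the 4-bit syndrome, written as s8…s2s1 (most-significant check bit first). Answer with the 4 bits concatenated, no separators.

0111

s1 (pos 1,3,5,7,9,11,13,15): 0⊕1⊕0⊕0⊕1⊕1⊕1⊕1 = 1
s2 (pos 2,3,6,7,10,11,14,15): 1⊕1⊕1⊕0⊕1⊕1⊕1⊕1 = 1
s4 (pos 4,5,6,7,12,13,14,15): 0⊕0⊕1⊕0⊕1⊕1⊕1⊕1 = 1
s8 (pos 8,9,10,11,12,13,14,15): 1⊕1⊕1⊕1⊕1⊕1⊕1⊕1 = 0
Syndrome s8…s1 = 0111 → error at position 7.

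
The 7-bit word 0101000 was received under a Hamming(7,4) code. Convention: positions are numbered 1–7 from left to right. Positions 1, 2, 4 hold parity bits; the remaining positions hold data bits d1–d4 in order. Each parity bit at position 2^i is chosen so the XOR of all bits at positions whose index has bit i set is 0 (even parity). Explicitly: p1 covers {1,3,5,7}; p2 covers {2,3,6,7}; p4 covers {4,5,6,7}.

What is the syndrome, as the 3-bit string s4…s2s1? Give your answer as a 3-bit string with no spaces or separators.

110

s1 (pos 1,3,5,7): 0⊕0⊕0⊕0 = 0
s2 (pos 2,3,6,7): 1⊕0⊕0⊕0 = 1
s4 (pos 4,5,6,7): 1⊕0⊕0⊕0 = 1
Syndrome s4…s1 = 110 → error at position 6.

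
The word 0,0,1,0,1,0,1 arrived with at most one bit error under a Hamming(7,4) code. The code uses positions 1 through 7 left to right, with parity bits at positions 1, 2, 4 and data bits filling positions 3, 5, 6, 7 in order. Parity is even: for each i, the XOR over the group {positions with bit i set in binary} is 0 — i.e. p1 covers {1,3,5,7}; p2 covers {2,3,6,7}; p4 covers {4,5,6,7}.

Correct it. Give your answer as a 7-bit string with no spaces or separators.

1010101

s1 (pos 1,3,5,7): 0⊕1⊕1⊕1 = 1
s2 (pos 2,3,6,7): 0⊕1⊕0⊕1 = 0
s4 (pos 4,5,6,7): 0⊕1⊕0⊕1 = 0
Syndrome s4…s1 = 001 → error at position 1.
Flip position 1: 0010101 → 1010101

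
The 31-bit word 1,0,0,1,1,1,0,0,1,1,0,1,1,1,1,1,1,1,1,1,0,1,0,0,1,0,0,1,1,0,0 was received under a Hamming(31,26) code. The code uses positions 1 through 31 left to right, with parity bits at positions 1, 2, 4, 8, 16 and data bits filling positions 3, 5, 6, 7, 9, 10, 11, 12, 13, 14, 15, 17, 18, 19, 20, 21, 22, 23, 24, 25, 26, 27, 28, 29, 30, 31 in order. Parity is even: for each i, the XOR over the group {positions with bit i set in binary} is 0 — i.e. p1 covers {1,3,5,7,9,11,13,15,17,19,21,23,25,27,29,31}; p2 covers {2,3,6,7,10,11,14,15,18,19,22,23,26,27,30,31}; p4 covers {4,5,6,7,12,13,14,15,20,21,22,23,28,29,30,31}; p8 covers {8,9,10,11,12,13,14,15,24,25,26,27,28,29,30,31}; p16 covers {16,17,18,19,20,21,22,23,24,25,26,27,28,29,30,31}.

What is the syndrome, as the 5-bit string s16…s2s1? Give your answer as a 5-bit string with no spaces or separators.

s1 (pos 1,3,5,7,9,11,13,15,17,19,21,23,25,27,29,31): 1⊕0⊕1⊕0⊕1⊕0⊕1⊕1⊕1⊕1⊕0⊕0⊕1⊕0⊕1⊕0 = 1
s2 (pos 2,3,6,7,10,11,14,15,18,19,22,23,26,27,30,31): 0⊕0⊕1⊕0⊕1⊕0⊕1⊕1⊕1⊕1⊕1⊕0⊕0⊕0⊕0⊕0 = 1
s4 (pos 4,5,6,7,12,13,14,15,20,21,22,23,28,29,30,31): 1⊕1⊕1⊕0⊕1⊕1⊕1⊕1⊕1⊕0⊕1⊕0⊕1⊕1⊕0⊕0 = 1
s8 (pos 8,9,10,11,12,13,14,15,24,25,26,27,28,29,30,31): 0⊕1⊕1⊕0⊕1⊕1⊕1⊕1⊕0⊕1⊕0⊕0⊕1⊕1⊕0⊕0 = 1
s16 (pos 16,17,18,19,20,21,22,23,24,25,26,27,28,29,30,31): 1⊕1⊕1⊕1⊕1⊕0⊕1⊕0⊕0⊕1⊕0⊕0⊕1⊕1⊕0⊕0 = 1
Syndrome s16…s1 = 11111 → error at position 31.

11111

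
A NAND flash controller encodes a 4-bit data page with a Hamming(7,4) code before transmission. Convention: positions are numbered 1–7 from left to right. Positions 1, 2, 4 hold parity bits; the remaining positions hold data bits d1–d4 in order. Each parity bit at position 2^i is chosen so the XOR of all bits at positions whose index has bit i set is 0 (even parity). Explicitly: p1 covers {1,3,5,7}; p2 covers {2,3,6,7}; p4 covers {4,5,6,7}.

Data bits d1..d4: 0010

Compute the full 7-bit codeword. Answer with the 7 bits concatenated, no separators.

Place data at non-parity positions: p1 p2 0 p4 0 1 0
p1 (pos 1,3,5,7): XOR of data positions = 0⊕0⊕0 = 0
p2 (pos 2,3,6,7): XOR of data positions = 0⊕1⊕0 = 1
p4 (pos 4,5,6,7): XOR of data positions = 0⊕1⊕0 = 1
Codeword: 0101010

0101010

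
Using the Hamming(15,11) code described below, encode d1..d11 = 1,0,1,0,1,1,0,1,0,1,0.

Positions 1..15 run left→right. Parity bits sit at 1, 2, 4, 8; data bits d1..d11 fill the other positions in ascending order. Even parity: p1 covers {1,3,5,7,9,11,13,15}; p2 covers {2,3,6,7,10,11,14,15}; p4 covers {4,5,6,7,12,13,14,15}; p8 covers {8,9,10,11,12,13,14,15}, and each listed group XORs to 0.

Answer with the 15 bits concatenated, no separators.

Place data at non-parity positions: p1 p2 1 p4 0 1 0 p8 1 1 0 1 0 1 0
p1 (pos 1,3,5,7,9,11,13,15): XOR of data positions = 1⊕0⊕0⊕1⊕0⊕0⊕0 = 0
p2 (pos 2,3,6,7,10,11,14,15): XOR of data positions = 1⊕1⊕0⊕1⊕0⊕1⊕0 = 0
p4 (pos 4,5,6,7,12,13,14,15): XOR of data positions = 0⊕1⊕0⊕1⊕0⊕1⊕0 = 1
p8 (pos 8,9,10,11,12,13,14,15): XOR of data positions = 1⊕1⊕0⊕1⊕0⊕1⊕0 = 0
Codeword: 001101001101010

001101001101010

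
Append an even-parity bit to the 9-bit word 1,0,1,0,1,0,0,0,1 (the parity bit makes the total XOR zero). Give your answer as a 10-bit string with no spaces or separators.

XOR of the 9 data bits: 1⊕0⊕1⊕0⊕1⊕0⊕0⊕0⊕1 = 0
Parity bit = 0 (so all 10 bits XOR to 0).

1010100010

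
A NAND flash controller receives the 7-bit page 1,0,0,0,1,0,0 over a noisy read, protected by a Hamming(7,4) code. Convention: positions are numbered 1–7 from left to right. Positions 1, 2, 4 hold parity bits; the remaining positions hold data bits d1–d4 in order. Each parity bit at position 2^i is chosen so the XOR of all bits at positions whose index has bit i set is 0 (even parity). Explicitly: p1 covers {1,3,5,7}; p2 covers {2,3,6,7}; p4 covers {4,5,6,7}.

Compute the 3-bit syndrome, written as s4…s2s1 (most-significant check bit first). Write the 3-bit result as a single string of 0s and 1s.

s1 (pos 1,3,5,7): 1⊕0⊕1⊕0 = 0
s2 (pos 2,3,6,7): 0⊕0⊕0⊕0 = 0
s4 (pos 4,5,6,7): 0⊕1⊕0⊕0 = 1
Syndrome s4…s1 = 100 → error at position 4.

100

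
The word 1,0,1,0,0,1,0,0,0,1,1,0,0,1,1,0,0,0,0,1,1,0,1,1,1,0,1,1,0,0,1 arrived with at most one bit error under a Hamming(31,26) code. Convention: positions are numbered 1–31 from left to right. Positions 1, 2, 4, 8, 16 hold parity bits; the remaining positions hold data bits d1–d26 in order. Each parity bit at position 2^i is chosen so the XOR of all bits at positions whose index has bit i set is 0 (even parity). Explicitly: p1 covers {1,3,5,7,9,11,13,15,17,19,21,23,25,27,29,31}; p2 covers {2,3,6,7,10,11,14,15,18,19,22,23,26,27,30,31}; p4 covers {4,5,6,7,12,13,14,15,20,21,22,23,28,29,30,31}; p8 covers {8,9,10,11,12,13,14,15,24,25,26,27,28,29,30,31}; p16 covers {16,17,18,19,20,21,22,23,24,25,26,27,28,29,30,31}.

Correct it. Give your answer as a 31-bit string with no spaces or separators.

s1 (pos 1,3,5,7,9,11,13,15,17,19,21,23,25,27,29,31): 1⊕1⊕0⊕0⊕0⊕1⊕0⊕1⊕0⊕0⊕1⊕1⊕1⊕1⊕0⊕1 = 1
s2 (pos 2,3,6,7,10,11,14,15,18,19,22,23,26,27,30,31): 0⊕1⊕1⊕0⊕1⊕1⊕1⊕1⊕0⊕0⊕0⊕1⊕0⊕1⊕0⊕1 = 1
s4 (pos 4,5,6,7,12,13,14,15,20,21,22,23,28,29,30,31): 0⊕0⊕1⊕0⊕0⊕0⊕1⊕1⊕1⊕1⊕0⊕1⊕1⊕0⊕0⊕1 = 0
s8 (pos 8,9,10,11,12,13,14,15,24,25,26,27,28,29,30,31): 0⊕0⊕1⊕1⊕0⊕0⊕1⊕1⊕1⊕1⊕0⊕1⊕1⊕0⊕0⊕1 = 1
s16 (pos 16,17,18,19,20,21,22,23,24,25,26,27,28,29,30,31): 0⊕0⊕0⊕0⊕1⊕1⊕0⊕1⊕1⊕1⊕0⊕1⊕1⊕0⊕0⊕1 = 0
Syndrome s16…s1 = 01011 → error at position 11.
Flip position 11: 1010010001100110000110111011001 → 1010010001000110000110111011001

1010010001000110000110111011001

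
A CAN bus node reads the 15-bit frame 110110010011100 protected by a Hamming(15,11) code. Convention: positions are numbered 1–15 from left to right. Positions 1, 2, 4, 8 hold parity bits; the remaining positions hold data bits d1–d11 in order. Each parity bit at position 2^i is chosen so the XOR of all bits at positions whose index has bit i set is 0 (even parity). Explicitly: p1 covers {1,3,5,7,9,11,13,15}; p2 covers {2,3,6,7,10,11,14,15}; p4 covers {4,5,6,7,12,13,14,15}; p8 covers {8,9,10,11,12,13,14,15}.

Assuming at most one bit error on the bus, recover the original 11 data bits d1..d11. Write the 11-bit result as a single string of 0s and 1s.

s1 (pos 1,3,5,7,9,11,13,15): 1⊕0⊕1⊕0⊕0⊕1⊕1⊕0 = 0
s2 (pos 2,3,6,7,10,11,14,15): 1⊕0⊕0⊕0⊕0⊕1⊕0⊕0 = 0
s4 (pos 4,5,6,7,12,13,14,15): 1⊕1⊕0⊕0⊕1⊕1⊕0⊕0 = 0
s8 (pos 8,9,10,11,12,13,14,15): 1⊕0⊕0⊕1⊕1⊕1⊕0⊕0 = 0
Syndrome s8…s1 = 0000 → no error.
Read data bits from positions 3,5,6,7,9,10,11,12,13,14,15: 01000011100

01000011100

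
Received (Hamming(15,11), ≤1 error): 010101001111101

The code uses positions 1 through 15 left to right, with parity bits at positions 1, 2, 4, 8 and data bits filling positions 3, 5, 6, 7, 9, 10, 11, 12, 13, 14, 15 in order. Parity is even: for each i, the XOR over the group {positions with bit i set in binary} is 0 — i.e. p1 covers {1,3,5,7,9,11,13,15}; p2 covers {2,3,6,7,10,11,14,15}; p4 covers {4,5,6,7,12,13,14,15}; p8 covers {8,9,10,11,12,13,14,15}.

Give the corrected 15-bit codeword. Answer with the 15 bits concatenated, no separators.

010100001111101

s1 (pos 1,3,5,7,9,11,13,15): 0⊕0⊕0⊕0⊕1⊕1⊕1⊕1 = 0
s2 (pos 2,3,6,7,10,11,14,15): 1⊕0⊕1⊕0⊕1⊕1⊕0⊕1 = 1
s4 (pos 4,5,6,7,12,13,14,15): 1⊕0⊕1⊕0⊕1⊕1⊕0⊕1 = 1
s8 (pos 8,9,10,11,12,13,14,15): 0⊕1⊕1⊕1⊕1⊕1⊕0⊕1 = 0
Syndrome s8…s1 = 0110 → error at position 6.
Flip position 6: 010101001111101 → 010100001111101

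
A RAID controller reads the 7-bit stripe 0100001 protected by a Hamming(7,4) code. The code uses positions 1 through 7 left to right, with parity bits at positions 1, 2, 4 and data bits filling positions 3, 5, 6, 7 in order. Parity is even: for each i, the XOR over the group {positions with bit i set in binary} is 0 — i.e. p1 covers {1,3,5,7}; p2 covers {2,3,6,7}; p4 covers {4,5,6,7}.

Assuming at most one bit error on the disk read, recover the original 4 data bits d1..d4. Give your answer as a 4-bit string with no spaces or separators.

0101

s1 (pos 1,3,5,7): 0⊕0⊕0⊕1 = 1
s2 (pos 2,3,6,7): 1⊕0⊕0⊕1 = 0
s4 (pos 4,5,6,7): 0⊕0⊕0⊕1 = 1
Syndrome s4…s1 = 101 → error at position 5.
Flip position 5: 0100001 → 0100101
Read data bits from positions 3,5,6,7: 0101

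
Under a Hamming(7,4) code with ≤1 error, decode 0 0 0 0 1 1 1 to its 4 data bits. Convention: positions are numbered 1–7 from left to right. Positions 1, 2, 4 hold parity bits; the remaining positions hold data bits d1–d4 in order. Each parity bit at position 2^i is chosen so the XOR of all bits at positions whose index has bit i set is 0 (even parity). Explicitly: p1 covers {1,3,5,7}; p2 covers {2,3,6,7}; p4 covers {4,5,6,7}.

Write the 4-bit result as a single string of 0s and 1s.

0111

s1 (pos 1,3,5,7): 0⊕0⊕1⊕1 = 0
s2 (pos 2,3,6,7): 0⊕0⊕1⊕1 = 0
s4 (pos 4,5,6,7): 0⊕1⊕1⊕1 = 1
Syndrome s4…s1 = 100 → error at position 4.
Flip position 4: 0000111 → 0001111
Read data bits from positions 3,5,6,7: 0111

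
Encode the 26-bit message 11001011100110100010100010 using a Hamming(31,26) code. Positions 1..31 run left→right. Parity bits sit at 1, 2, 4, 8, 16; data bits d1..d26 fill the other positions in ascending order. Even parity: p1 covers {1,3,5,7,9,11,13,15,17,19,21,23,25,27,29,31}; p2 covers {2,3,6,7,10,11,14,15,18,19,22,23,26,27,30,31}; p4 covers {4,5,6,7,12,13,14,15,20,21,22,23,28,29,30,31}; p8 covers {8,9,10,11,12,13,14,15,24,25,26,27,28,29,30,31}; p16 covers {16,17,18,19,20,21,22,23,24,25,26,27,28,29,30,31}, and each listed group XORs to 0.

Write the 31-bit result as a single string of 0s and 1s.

0111100110111000110100010100010

Place data at non-parity positions: p1 p2 1 p4 1 0 0 p8 1 0 1 1 1 0 0 p16 1 1 0 1 0 0 0 1 0 1 0 0 0 1 0
p1 (pos 1,3,5,7,9,11,13,15,17,19,21,23,25,27,29,31): XOR of data positions = 1⊕1⊕0⊕1⊕1⊕1⊕0⊕1⊕0⊕0⊕0⊕0⊕0⊕0⊕0 = 0
p2 (pos 2,3,6,7,10,11,14,15,18,19,22,23,26,27,30,31): XOR of data positions = 1⊕0⊕0⊕0⊕1⊕0⊕0⊕1⊕0⊕0⊕0⊕1⊕0⊕1⊕0 = 1
p4 (pos 4,5,6,7,12,13,14,15,20,21,22,23,28,29,30,31): XOR of data positions = 1⊕0⊕0⊕1⊕1⊕0⊕0⊕1⊕0⊕0⊕0⊕0⊕0⊕1⊕0 = 1
p8 (pos 8,9,10,11,12,13,14,15,24,25,26,27,28,29,30,31): XOR of data positions = 1⊕0⊕1⊕1⊕1⊕0⊕0⊕1⊕0⊕1⊕0⊕0⊕0⊕1⊕0 = 1
p16 (pos 16,17,18,19,20,21,22,23,24,25,26,27,28,29,30,31): XOR of data positions = 1⊕1⊕0⊕1⊕0⊕0⊕0⊕1⊕0⊕1⊕0⊕0⊕0⊕1⊕0 = 0
Codeword: 0111100110111000110100010100010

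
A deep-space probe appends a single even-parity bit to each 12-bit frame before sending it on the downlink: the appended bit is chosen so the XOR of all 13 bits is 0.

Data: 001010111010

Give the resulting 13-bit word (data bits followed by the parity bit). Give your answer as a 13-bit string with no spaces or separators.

XOR of the 12 data bits: 0⊕0⊕1⊕0⊕1⊕0⊕1⊕1⊕1⊕0⊕1⊕0 = 0
Parity bit = 0 (so all 13 bits XOR to 0).

0010101110100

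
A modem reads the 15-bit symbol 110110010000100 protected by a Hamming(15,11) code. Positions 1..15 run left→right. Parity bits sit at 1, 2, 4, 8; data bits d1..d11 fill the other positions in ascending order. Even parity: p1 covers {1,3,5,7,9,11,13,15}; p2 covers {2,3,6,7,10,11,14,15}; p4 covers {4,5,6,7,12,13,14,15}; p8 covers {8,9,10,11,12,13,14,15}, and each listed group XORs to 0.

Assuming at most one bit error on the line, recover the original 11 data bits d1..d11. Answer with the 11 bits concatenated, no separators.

s1 (pos 1,3,5,7,9,11,13,15): 1⊕0⊕1⊕0⊕0⊕0⊕1⊕0 = 1
s2 (pos 2,3,6,7,10,11,14,15): 1⊕0⊕0⊕0⊕0⊕0⊕0⊕0 = 1
s4 (pos 4,5,6,7,12,13,14,15): 1⊕1⊕0⊕0⊕0⊕1⊕0⊕0 = 1
s8 (pos 8,9,10,11,12,13,14,15): 1⊕0⊕0⊕0⊕0⊕1⊕0⊕0 = 0
Syndrome s8…s1 = 0111 → error at position 7.
Flip position 7: 110110010000100 → 110110110000100
Read data bits from positions 3,5,6,7,9,10,11,12,13,14,15: 01010000100

01010000100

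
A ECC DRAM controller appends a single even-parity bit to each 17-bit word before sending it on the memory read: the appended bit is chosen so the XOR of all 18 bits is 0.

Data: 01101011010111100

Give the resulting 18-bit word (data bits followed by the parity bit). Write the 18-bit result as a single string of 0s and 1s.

XOR of the 17 data bits: 0⊕1⊕1⊕0⊕1⊕0⊕1⊕1⊕0⊕1⊕0⊕1⊕1⊕1⊕1⊕0⊕0 = 0
Parity bit = 0 (so all 18 bits XOR to 0).

011010110101111000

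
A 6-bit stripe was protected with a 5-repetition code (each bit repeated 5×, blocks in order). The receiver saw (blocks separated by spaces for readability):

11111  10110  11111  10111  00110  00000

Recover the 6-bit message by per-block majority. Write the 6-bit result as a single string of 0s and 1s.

Block 1 (11111): 5 ones → 1
Block 2 (10110): 3 ones → 1
Block 3 (11111): 5 ones → 1
Block 4 (10111): 4 ones → 1
Block 5 (00110): 2 ones → 0
Block 6 (00000): 0 ones → 0

111100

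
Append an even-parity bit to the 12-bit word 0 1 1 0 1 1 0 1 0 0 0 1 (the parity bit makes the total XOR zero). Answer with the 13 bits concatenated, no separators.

0110110100010

XOR of the 12 data bits: 0⊕1⊕1⊕0⊕1⊕1⊕0⊕1⊕0⊕0⊕0⊕1 = 0
Parity bit = 0 (so all 13 bits XOR to 0).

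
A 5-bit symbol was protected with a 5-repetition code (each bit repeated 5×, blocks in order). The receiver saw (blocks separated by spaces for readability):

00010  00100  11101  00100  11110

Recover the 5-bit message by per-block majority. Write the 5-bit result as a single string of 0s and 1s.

00101

Block 1 (00010): 1 one → 0
Block 2 (00100): 1 one → 0
Block 3 (11101): 4 ones → 1
Block 4 (00100): 1 one → 0
Block 5 (11110): 4 ones → 1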